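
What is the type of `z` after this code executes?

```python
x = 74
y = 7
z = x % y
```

int % int = int

int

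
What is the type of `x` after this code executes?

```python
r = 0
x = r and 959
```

'and' returns first falsy value (0 is int)

int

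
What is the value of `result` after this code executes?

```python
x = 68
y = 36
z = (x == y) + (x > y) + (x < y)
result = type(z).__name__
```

x is int; y is int; z is int; result = 'int'

'int'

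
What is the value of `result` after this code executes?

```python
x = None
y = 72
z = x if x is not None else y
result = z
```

x = None; y = 72; z = 72; result = 72

72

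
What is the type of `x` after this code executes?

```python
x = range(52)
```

range() returns a range object

range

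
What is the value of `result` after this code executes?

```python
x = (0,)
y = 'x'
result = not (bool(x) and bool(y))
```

x = (0,); y = 'x'; result = False

False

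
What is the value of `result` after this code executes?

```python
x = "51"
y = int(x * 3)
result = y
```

x = '51'; y = 515151; result = 515151

515151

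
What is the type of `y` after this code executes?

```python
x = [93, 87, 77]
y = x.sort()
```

list.sort() returns None (mutates in place)

NoneType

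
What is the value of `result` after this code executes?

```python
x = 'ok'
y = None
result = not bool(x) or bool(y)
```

x = 'ok'; y = None; result = False

False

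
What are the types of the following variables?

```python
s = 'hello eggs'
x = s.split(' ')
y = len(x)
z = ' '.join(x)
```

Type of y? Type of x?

len() returns int; str.split() returns list

int, list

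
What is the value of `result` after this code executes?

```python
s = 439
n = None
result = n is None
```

s = 439; n = None; result = True

True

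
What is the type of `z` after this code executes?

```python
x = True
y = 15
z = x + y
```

bool + int = int (bool is subclass of int)

int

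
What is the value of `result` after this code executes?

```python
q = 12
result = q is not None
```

q = 12; result = True

True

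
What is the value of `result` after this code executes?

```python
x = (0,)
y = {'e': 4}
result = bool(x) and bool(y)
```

x = (0,); y = {'e': 4}; result = True

True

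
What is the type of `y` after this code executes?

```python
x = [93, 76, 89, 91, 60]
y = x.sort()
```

list.sort() returns None (mutates in place)

NoneType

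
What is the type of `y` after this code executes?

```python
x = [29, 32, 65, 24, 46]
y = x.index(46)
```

list.index() returns int

int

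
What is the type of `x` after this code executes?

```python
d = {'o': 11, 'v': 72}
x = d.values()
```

.values() returns dict_values view

dict_values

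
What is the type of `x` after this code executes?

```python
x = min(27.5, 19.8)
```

min() of floats returns float

float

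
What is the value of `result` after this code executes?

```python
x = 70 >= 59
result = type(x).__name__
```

x is bool; result = 'bool'

'bool'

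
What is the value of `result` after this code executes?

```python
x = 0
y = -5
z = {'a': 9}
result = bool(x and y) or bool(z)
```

x = 0; y = -5; z = {'a': 9}; result = True

True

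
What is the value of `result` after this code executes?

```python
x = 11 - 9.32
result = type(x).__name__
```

x is float; result = 'float'

'float'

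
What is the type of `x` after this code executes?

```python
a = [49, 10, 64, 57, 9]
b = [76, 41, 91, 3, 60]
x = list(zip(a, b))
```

list(zip()) returns a list of tuples

list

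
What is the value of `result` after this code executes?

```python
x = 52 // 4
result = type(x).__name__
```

x is int; result = 'int'

'int'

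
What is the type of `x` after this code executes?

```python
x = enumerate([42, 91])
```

enumerate() returns an enumerate object

enumerate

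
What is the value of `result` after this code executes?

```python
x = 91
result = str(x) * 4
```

x = 91; result = '91919191'

'91919191'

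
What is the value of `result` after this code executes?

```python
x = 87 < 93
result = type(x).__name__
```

x is bool; result = 'bool'

'bool'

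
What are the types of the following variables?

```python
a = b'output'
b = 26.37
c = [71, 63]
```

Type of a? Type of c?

a is assigned a bytes literal (b'...' prefix); c is assigned a list literal (square brackets)

bytes, list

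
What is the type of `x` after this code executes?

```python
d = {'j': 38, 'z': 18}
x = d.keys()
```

.keys() returns dict_keys view

dict_keys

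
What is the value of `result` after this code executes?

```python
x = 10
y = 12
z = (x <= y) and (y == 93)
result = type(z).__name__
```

x is int; y is int; z is bool; result = 'bool'

'bool'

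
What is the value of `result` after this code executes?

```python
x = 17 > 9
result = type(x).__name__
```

x is bool; result = 'bool'

'bool'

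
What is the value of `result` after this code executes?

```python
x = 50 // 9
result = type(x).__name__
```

x is int; result = 'int'

'int'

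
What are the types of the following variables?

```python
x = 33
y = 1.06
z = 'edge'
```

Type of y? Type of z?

y is assigned a number with a decimal point, so it is a float; z is assigned a quoted string literal, so it is a str

float, str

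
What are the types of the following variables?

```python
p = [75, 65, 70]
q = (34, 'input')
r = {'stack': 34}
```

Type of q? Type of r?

q is assigned a tuple (parenthesized, comma-separated values); r is assigned a dict literal ({key: value})

tuple, dict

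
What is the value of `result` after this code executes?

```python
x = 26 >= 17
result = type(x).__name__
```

x is bool; result = 'bool'

'bool'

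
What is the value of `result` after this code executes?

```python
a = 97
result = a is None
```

a = 97; result = False

False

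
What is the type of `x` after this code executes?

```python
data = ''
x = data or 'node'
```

'or' returns first truthy value (str)

str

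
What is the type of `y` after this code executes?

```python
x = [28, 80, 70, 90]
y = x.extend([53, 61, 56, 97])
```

list.extend() returns None

NoneType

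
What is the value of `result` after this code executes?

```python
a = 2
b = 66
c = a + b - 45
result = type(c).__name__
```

a is int; b is int; c is int; result = 'int'

'int'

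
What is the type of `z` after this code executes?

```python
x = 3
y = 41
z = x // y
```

int // int = int

int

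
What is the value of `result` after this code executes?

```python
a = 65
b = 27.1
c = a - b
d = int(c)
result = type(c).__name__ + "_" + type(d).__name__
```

a is int; b is float; c is float; d is int; result = 'float_int'

'float_int'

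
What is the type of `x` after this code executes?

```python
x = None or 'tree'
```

'or' with None returns the other truthy value (str)

str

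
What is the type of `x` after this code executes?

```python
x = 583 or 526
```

'or' returns first truthy value (int)

int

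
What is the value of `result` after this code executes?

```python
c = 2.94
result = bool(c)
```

c = 2.94; result = True

True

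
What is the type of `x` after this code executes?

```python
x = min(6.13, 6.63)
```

min() of floats returns float

float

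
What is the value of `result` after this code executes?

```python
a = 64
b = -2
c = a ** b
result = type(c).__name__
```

a is int; b is int; c is float; result = 'float'

'float'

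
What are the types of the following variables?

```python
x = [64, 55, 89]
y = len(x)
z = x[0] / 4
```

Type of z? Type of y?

int / int = float; len() returns int

float, int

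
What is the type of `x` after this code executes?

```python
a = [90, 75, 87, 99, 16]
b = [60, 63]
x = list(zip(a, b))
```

list(zip()) returns a list of tuples

list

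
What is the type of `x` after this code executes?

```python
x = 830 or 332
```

'or' returns first truthy value (int)

int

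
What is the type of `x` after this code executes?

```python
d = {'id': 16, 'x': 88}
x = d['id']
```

Accessing dict[str, int] with str key returns int

int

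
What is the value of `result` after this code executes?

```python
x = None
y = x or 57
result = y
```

x = None; y = 57; result = 57

57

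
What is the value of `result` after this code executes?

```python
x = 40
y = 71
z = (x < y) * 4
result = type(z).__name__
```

x is int; y is int; z is int; result = 'int'

'int'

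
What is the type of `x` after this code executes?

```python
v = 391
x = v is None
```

'is' comparison returns bool

bool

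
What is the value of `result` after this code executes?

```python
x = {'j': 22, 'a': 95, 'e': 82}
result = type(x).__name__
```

x is dict; result = 'dict'

'dict'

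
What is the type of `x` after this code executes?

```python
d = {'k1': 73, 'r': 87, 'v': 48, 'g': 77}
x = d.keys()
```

.keys() returns dict_keys view

dict_keys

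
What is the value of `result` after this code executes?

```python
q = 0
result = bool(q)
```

q = 0; result = False

False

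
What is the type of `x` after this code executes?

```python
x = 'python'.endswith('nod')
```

str.endswith() returns bool

bool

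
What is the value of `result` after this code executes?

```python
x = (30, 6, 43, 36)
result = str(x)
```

x = (30, 6, 43, 36); result = '(30, 6, 43, 36)'

'(30, 6, 43, 36)'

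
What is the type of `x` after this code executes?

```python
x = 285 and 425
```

'and' with truthy values returns last operand (int)

int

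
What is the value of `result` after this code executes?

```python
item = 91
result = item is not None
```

item = 91; result = True

True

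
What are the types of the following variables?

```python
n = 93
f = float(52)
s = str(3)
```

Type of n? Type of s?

n is assigned a bare integer (no decimal point), so it is an int; s is assigned the result of calling str(), which returns a str

int, str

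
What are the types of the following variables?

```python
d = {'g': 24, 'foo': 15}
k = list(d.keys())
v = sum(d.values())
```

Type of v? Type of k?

sum of ints is int; list() converts to list

int, list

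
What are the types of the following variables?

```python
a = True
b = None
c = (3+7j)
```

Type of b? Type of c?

b is assigned None, whose type is NoneType; c is assigned (3+7j), an int plus an imaginary literal (j suffix), which evaluates to complex

NoneType, complex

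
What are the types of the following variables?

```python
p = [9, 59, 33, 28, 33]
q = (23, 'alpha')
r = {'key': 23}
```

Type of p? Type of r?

p is assigned a list literal (square brackets); r is assigned a dict literal ({key: value})

list, dict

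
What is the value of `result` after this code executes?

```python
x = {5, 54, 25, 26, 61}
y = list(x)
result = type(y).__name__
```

x is set; y is list; result = 'list'

'list'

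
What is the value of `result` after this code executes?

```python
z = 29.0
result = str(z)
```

z = 29.0; result = '29.0'

'29.0'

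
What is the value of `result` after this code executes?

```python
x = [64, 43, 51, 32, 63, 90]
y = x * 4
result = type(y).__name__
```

x is list; y is list; result = 'list'

'list'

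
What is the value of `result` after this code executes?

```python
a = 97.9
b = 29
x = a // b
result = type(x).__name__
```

a is float; b is int; x is float; result = 'float'

'float'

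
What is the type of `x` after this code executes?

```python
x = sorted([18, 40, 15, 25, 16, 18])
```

sorted() always returns list

list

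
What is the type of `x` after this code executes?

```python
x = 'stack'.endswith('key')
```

str.endswith() returns bool

bool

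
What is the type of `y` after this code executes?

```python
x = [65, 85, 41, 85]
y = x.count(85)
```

list.count() returns int

int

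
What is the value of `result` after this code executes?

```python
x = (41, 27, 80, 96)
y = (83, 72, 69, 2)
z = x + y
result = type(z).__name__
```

x is tuple; y is tuple; z is tuple; result = 'tuple'

'tuple'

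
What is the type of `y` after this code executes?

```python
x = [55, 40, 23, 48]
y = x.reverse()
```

list.reverse() returns None

NoneType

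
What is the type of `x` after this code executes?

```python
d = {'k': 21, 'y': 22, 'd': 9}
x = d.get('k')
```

dict.get() returns value type when found

int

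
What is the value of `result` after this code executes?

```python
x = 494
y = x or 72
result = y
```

x = 494; y = 494; result = 494

494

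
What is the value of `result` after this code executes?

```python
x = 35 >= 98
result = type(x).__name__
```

x is bool; result = 'bool'

'bool'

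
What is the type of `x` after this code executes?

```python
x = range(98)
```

range() returns a range object

range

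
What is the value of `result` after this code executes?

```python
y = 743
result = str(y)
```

y = 743; result = '743'

'743'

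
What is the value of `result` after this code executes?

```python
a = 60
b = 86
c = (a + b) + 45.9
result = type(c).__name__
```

a is int; b is int; c is float; result = 'float'

'float'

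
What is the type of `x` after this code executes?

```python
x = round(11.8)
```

round() with no decimal places returns int

int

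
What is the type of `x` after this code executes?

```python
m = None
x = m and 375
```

'and' returns first falsy value (None)

NoneType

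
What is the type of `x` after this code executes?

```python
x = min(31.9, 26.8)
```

min() of floats returns float

float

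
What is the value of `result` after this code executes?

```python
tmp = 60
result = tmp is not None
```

tmp = 60; result = True

True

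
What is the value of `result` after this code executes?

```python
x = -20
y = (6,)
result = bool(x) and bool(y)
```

x = -20; y = (6,); result = True

True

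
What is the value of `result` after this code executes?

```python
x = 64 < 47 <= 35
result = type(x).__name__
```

x is bool; result = 'bool'

'bool'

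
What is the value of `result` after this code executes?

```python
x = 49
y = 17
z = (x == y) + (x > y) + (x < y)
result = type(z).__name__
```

x is int; y is int; z is int; result = 'int'

'int'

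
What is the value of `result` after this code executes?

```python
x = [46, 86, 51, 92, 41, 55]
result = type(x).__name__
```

x is list; result = 'list'

'list'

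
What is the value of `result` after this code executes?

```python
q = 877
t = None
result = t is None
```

q = 877; t = None; result = True

True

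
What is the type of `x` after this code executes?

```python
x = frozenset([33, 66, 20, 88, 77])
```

frozenset() returns frozenset

frozenset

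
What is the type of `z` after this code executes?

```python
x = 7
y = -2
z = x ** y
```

int ** negative = float

float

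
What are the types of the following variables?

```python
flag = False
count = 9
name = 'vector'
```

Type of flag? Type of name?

flag is assigned the constant False, which has type bool; name is assigned a quoted string literal, so it is a str

bool, str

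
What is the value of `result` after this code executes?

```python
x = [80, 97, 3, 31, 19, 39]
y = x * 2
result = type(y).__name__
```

x is list; y is list; result = 'list'

'list'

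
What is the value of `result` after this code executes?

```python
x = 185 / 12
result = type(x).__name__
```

x is float; result = 'float'

'float'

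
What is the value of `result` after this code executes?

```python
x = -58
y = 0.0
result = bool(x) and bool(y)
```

x = -58; y = 0.0; result = False

False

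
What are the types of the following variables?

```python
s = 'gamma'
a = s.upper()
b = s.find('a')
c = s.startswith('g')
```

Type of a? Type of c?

upper() returns str; startswith() returns bool

str, bool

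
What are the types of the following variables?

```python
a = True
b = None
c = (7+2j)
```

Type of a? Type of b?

a is assigned the constant True, which has type bool; b is assigned None, whose type is NoneType

bool, NoneType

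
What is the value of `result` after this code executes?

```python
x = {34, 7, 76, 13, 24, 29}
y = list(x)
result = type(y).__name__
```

x is set; y is list; result = 'list'

'list'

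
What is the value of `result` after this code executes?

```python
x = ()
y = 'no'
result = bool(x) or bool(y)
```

x = (); y = 'no'; result = True

True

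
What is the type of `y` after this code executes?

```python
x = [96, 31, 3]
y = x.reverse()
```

list.reverse() returns None

NoneType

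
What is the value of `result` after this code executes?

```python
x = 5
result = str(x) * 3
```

x = 5; result = '555'

'555'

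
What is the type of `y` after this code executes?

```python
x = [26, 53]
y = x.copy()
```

list.copy() returns list

list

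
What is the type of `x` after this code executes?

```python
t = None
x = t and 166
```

'and' returns first falsy value (None)

NoneType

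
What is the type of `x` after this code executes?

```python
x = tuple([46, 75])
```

tuple() constructor returns tuple

tuple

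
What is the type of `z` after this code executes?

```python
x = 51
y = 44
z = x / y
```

int / int = float

float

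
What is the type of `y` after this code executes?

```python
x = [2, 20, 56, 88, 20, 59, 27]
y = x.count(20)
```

list.count() returns int

int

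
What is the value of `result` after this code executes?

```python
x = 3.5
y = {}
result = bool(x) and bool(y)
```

x = 3.5; y = {}; result = False

False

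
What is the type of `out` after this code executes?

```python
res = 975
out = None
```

None has type NoneType

NoneType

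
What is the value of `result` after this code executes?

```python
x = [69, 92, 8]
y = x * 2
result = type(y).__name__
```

x is list; y is list; result = 'list'

'list'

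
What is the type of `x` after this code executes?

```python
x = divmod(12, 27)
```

divmod() returns tuple of (quotient, remainder)

tuple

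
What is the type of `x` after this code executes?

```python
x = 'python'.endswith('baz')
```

str.endswith() returns bool

bool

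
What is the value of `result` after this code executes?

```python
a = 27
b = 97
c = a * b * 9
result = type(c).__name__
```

a is int; b is int; c is int; result = 'int'

'int'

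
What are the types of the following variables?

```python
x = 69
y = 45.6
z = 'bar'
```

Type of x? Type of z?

x is assigned a bare integer (no decimal point), so it is an int; z is assigned a quoted string literal, so it is a str

int, str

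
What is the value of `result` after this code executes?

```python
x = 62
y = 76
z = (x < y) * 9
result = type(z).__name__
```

x is int; y is int; z is int; result = 'int'

'int'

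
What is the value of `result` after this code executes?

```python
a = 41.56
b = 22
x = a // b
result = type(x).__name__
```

a is float; b is int; x is float; result = 'float'

'float'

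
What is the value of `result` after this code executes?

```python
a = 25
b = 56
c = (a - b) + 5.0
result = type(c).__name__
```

a is int; b is int; c is float; result = 'float'

'float'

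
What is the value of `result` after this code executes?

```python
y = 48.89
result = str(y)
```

y = 48.89; result = '48.89'

'48.89'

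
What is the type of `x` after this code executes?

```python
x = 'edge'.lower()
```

str.lower() returns str

str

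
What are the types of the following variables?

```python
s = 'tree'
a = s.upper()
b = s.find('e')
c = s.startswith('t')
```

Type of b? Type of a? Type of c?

find() returns int; upper() returns str; startswith() returns bool

int, str, bool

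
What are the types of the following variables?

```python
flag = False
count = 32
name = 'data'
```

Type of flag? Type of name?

flag is assigned the constant False, which has type bool; name is assigned a quoted string literal, so it is a str

bool, str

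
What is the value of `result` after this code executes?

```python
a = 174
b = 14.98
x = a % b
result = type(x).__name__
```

a is int; b is float; x is float; result = 'float'

'float'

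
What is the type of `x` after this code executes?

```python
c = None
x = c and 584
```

'and' returns first falsy value (None)

NoneType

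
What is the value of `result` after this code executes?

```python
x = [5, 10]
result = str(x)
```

x = [5, 10]; result = '[5, 10]'

'[5, 10]'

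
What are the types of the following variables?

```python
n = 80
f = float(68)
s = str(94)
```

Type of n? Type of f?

n is assigned a bare integer (no decimal point), so it is an int; f is assigned the result of calling float(), which returns a float

int, float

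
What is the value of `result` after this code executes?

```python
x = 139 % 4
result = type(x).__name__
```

x is int; result = 'int'

'int'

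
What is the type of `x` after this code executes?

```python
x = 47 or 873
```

'or' returns first truthy value (int)

int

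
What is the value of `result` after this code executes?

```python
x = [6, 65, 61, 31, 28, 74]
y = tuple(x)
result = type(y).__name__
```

x is list; y is tuple; result = 'tuple'

'tuple'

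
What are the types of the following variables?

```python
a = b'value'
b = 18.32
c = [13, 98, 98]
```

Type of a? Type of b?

a is assigned a bytes literal (b'...' prefix); b is assigned a number with a decimal point, so it is a float

bytes, float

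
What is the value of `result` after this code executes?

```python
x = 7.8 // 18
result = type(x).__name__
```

x is float; result = 'float'

'float'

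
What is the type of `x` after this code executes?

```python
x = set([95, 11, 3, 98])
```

set() constructor returns set

set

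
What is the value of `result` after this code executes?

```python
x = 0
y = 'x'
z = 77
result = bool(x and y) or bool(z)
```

x = 0; y = 'x'; z = 77; result = True

True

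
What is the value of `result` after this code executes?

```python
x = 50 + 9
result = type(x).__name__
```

x is int; result = 'int'

'int'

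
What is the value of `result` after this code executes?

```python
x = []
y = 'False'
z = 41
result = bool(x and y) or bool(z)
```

x = []; y = 'False'; z = 41; result = True

True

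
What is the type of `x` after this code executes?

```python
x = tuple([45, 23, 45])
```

tuple() constructor returns tuple

tuple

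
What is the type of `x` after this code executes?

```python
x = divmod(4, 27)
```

divmod() returns tuple of (quotient, remainder)

tuple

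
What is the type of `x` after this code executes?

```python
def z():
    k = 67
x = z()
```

Function without return returns None

NoneType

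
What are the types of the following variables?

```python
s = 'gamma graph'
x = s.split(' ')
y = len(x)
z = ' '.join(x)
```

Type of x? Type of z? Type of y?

str.split() returns list; str.join() returns str; len() returns int

list, str, int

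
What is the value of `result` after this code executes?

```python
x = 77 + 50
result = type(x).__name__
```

x is int; result = 'int'

'int'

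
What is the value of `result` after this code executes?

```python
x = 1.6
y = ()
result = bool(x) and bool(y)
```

x = 1.6; y = (); result = False

False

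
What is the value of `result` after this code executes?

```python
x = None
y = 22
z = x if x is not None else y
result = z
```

x = None; y = 22; z = 22; result = 22

22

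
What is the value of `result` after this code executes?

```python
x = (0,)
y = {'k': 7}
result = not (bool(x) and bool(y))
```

x = (0,); y = {'k': 7}; result = False

False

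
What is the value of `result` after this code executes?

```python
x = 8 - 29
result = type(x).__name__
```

x is int; result = 'int'

'int'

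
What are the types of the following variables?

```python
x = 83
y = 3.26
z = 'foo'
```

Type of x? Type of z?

x is assigned a bare integer (no decimal point), so it is an int; z is assigned a quoted string literal, so it is a str

int, str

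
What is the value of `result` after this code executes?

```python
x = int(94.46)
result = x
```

x = 94; result = 94

94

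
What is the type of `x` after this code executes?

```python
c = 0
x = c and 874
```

'and' returns first falsy value (0 is int)

int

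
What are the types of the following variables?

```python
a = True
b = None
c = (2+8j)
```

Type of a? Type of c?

a is assigned the constant True, which has type bool; c is assigned (2+8j), an int plus an imaginary literal (j suffix), which evaluates to complex

bool, complex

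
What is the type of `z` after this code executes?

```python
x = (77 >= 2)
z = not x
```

'not' returns bool

bool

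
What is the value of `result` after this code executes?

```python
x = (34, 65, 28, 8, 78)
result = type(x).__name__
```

x is tuple; result = 'tuple'

'tuple'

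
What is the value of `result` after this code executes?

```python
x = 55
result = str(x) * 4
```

x = 55; result = '55555555'

'55555555'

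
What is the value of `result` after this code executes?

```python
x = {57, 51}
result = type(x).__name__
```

x is set; result = 'set'

'set'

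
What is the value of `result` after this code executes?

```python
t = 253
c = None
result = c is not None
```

t = 253; c = None; result = False

False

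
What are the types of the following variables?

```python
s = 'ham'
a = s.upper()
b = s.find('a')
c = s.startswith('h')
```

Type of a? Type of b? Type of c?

upper() returns str; find() returns int; startswith() returns bool

str, int, bool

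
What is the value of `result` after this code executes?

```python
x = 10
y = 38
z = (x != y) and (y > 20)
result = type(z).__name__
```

x is int; y is int; z is bool; result = 'bool'

'bool'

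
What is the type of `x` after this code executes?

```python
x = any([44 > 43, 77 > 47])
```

any() returns bool

bool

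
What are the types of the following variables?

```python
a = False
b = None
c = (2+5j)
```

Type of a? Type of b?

a is assigned the constant False, which has type bool; b is assigned None, whose type is NoneType

bool, NoneType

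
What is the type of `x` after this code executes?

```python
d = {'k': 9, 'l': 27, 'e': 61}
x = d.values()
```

.values() returns dict_values view

dict_values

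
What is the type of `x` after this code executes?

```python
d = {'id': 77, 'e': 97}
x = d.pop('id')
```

dict.pop() returns the value

int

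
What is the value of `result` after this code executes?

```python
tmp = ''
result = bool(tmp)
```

tmp = ''; result = False

False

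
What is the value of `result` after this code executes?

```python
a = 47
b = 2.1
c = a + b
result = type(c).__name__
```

a is int; b is float; c is float; result = 'float'

'float'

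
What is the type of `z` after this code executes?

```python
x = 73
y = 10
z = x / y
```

int / int = float

float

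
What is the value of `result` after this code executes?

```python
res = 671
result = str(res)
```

res = 671; result = '671'

'671'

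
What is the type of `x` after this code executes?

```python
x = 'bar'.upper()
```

str.upper() returns str

str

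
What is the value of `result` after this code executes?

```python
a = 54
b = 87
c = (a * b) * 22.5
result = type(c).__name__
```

a is int; b is int; c is float; result = 'float'

'float'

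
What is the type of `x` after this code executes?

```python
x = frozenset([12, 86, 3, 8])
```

frozenset() returns frozenset

frozenset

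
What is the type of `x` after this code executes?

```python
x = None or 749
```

'or' with None returns the other truthy value

int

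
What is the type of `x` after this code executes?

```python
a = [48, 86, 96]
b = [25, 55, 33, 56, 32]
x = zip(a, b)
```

zip() returns a zip object

zip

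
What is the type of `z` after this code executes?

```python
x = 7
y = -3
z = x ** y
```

int ** negative = float

float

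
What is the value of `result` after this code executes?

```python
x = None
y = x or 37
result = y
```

x = None; y = 37; result = 37

37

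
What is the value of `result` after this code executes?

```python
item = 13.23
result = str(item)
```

item = 13.23; result = '13.23'

'13.23'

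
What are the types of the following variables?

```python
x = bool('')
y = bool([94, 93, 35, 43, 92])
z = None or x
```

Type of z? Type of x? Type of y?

None or bool returns the bool; bool() returns bool; bool() returns bool

bool, bool, bool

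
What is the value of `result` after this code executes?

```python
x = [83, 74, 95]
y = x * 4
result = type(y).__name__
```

x is list; y is list; result = 'list'

'list'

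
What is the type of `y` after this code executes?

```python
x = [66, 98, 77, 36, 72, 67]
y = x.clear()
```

list.clear() returns None

NoneType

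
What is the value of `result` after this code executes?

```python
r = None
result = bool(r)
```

r = None; result = False

False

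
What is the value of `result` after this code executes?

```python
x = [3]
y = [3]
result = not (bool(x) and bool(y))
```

x = [3]; y = [3]; result = False

False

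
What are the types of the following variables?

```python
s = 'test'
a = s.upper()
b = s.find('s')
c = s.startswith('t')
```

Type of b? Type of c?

find() returns int; startswith() returns bool

int, bool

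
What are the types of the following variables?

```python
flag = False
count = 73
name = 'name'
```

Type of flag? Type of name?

flag is assigned the constant False, which has type bool; name is assigned a quoted string literal, so it is a str

bool, str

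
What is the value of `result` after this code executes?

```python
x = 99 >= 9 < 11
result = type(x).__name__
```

x is bool; result = 'bool'

'bool'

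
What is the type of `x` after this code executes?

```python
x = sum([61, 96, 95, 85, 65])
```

sum() of ints returns int

int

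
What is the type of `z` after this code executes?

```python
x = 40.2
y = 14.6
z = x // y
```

float // float = float

float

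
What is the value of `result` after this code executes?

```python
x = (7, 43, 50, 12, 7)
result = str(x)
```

x = (7, 43, 50, 12, 7); result = '(7, 43, 50, 12, 7)'

'(7, 43, 50, 12, 7)'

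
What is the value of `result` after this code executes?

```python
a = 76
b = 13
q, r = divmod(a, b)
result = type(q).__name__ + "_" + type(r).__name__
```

a is int; b is int; q is int; r is int; result = 'int_int'

'int_int'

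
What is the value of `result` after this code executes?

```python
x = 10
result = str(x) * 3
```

x = 10; result = '101010'

'101010'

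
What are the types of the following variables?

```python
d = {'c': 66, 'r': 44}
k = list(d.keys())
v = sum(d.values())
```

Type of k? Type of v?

list() converts to list; sum of ints is int

list, int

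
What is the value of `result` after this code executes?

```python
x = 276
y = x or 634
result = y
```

x = 276; y = 276; result = 276

276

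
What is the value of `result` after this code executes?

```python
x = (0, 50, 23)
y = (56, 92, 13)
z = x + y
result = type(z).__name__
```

x is tuple; y is tuple; z is tuple; result = 'tuple'

'tuple'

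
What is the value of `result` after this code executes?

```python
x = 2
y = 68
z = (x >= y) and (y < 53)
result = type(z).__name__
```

x is int; y is int; z is bool; result = 'bool'

'bool'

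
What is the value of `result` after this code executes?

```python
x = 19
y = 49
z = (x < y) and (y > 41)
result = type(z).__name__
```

x is int; y is int; z is bool; result = 'bool'

'bool'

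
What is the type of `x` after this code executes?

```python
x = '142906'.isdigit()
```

str.isdigit() returns bool

bool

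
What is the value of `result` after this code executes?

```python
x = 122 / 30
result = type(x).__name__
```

x is float; result = 'float'

'float'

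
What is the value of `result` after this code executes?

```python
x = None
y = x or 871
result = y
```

x = None; y = 871; result = 871

871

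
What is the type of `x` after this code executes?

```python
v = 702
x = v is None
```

'is' comparison returns bool

bool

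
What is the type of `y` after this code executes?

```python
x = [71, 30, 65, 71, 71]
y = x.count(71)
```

list.count() returns int

int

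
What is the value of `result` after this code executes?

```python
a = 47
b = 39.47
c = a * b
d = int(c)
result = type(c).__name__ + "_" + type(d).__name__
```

a is int; b is float; c is float; d is int; result = 'float_int'

'float_int'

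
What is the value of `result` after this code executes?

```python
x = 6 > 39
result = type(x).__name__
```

x is bool; result = 'bool'

'bool'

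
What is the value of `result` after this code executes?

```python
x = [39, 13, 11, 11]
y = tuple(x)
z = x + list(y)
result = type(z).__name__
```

x is list; y is tuple; z is list; result = 'list'

'list'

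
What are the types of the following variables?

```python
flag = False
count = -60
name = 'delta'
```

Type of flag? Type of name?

flag is assigned the constant False, which has type bool; name is assigned a quoted string literal, so it is a str

bool, str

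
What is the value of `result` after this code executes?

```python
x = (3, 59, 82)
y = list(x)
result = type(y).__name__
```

x is tuple; y is list; result = 'list'

'list'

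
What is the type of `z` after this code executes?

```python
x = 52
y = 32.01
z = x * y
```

int * float = float

float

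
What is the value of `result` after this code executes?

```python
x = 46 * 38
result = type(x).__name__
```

x is int; result = 'int'

'int'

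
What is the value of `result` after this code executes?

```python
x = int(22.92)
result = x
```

x = 22; result = 22

22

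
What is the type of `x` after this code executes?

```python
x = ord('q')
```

ord() returns int (code point)

int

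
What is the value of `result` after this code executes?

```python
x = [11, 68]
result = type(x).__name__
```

x is list; result = 'list'

'list'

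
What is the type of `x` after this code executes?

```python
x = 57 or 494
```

'or' returns first truthy value (int)

int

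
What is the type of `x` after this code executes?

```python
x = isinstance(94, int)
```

isinstance() returns bool

bool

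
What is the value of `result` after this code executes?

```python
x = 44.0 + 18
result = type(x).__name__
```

x is float; result = 'float'

'float'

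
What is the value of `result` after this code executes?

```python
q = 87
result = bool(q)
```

q = 87; result = True

True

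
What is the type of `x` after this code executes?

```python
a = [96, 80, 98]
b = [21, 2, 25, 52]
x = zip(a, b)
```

zip() returns a zip object

zip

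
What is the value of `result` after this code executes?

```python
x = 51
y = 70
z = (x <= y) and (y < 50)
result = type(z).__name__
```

x is int; y is int; z is bool; result = 'bool'

'bool'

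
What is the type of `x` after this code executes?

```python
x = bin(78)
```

bin() returns str representation

str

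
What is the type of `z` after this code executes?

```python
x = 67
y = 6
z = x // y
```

int // int = int

int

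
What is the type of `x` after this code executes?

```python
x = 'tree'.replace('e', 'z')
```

str.replace() returns str

str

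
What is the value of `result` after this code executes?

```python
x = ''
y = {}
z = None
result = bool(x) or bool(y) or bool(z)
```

x = ''; y = {}; z = None; result = False

False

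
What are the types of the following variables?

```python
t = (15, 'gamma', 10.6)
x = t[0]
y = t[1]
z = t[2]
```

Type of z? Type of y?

tuple[2] is float; tuple[1] is str

float, str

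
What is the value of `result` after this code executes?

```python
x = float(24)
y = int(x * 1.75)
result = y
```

x = 24.0; y = 42; result = 42

42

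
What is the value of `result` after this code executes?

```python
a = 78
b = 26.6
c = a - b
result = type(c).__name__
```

a is int; b is float; c is float; result = 'float'

'float'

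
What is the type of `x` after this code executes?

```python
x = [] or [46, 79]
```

'or' returns first truthy value (list)

list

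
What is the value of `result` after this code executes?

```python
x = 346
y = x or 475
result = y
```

x = 346; y = 346; result = 346

346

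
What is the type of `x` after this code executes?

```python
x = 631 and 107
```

'and' with truthy values returns last operand (int)

int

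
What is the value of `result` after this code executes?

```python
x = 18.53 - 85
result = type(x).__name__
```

x is float; result = 'float'

'float'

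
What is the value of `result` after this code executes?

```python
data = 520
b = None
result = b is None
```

data = 520; b = None; result = True

True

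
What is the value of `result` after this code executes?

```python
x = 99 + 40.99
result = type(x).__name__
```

x is float; result = 'float'

'float'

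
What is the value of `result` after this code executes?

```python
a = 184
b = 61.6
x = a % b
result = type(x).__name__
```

a is int; b is float; x is float; result = 'float'

'float'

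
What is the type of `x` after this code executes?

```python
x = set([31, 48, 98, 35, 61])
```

set() constructor returns set

set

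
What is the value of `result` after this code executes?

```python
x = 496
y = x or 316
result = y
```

x = 496; y = 496; result = 496

496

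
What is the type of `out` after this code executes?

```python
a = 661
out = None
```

None has type NoneType

NoneType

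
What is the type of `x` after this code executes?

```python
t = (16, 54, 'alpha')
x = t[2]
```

Index 2 of tuple is a str literal

str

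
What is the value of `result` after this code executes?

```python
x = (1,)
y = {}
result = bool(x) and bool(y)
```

x = (1,); y = {}; result = False

False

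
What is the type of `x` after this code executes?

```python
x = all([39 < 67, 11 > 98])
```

all() returns bool

bool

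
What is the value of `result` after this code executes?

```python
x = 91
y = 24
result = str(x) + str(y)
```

x = 91; y = 24; result = '9124'

'9124'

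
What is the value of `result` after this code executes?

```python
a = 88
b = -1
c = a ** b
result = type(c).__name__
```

a is int; b is int; c is float; result = 'float'

'float'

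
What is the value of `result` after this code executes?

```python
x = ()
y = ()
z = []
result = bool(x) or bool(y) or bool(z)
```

x = (); y = (); z = []; result = False

False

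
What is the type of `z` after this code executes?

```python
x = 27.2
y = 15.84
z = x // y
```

float // float = float

float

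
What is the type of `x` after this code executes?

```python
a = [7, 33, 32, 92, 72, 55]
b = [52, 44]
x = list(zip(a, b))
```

list(zip()) returns a list of tuples

list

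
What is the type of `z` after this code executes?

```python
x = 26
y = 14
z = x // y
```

int // int = int

int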